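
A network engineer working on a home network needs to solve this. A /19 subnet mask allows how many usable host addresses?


Given: subnet mask /19
Host bits = 32 - 19 = 13
Total addresses = 2^13 = 8192
Usable hosts = 8192 - 2 (network + broadcast) = 8190

8190


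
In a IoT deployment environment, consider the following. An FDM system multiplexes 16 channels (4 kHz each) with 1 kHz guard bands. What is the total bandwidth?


Given: 16 channels, 4 kHz each, guard = 1 kHz
Channel bandwidth = 16 * 4 = 64 kHz
Guard bands = 15 gaps * 1 kHz = 15 kHz
Total = 64 + 15 = 79 kHz

79


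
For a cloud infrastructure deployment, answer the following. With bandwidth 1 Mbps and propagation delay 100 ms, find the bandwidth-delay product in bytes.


Given: bandwidth = 1 Mbps, delay = 100 ms
BDP in bits = 1 * 10^6 * 100 / 1000
BDP in bits = 100000
BDP in bytes = 100000 / 8 = 12500

12500


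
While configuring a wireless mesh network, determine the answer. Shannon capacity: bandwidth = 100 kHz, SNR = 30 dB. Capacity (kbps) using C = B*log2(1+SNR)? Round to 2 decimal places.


Given: B = 100 kHz, SNR = 30 dB
SNR linear = 10^(30/10) = 1000
1 + SNR = 1001
log2(1001) = 9.9672262588
C = 100 * 1000 * 9.9672262588 = 996722.6259 bps
C = 996.722626 kbps -> 996.72 kbps (2 dp)

996.72


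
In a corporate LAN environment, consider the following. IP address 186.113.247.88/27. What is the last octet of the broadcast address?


Given: IP = 186.113.247.88, prefix = /27
Host bits = 32 - 27 = 5
Network last octet = 88 AND mask = 64
Host part size = 2^5 - 1 = 31
Broadcast last octet = 64 OR 31 = 95

95


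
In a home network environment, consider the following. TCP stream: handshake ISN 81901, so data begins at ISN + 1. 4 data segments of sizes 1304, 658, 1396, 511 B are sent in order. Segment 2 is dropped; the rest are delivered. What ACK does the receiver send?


SYN uses sequence number 81901; first data byte = ISN + 1 = 81902.
Segment 1: SEQ = 81902, len = 1304 B, covers [81902, 83205]
Segment 2: SEQ = 83206, len = 658 B, covers [83206, 83863] [LOST]
Segment 3: SEQ = 83864, len = 1396 B, covers [83864, 85259]
Segment 4: SEQ = 85260, len = 511 B, covers [85260, 85770]
In-order data received: bytes [81902, 83205] (segments 1..1).
Segment 2 missing -> gap begins at byte 83206; later segments buffered out of order.
Cumulative ACK = next expected in-order byte = 81902 + 1304 = 83206

83206


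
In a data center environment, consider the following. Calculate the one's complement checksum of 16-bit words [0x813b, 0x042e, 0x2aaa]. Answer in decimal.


Given words: [0x813b, 0x042e, 0x2aaa]
Step 1: Sum all words
Raw sum = 33083 + 1070 + 10922 = 45075
One's complement = ~45075 & 0xFFFF = 20460

20460


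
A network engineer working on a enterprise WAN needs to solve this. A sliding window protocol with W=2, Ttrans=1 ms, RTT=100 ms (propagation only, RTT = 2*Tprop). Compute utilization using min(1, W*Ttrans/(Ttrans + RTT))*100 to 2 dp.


Given: W = 2, Ttrans = 1 ms, RTT = 100 ms (= 2 * Tprop, Tprop = 50 ms)
Cycle time = Ttrans + RTT = 1 + 100 = 101 ms (first packet sent until its ACK returns)
W * Ttrans = 2 * 1 = 2 ms of sending per cycle
W * Ttrans / (Ttrans + RTT) = 2 / 101 = 0.019802
U = min(1, 0.019802) = 0.019802
U% = 1.98%

1.98


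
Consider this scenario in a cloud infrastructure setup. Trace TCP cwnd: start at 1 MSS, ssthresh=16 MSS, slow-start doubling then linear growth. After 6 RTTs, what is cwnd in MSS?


RTT 0: cwnd = 1 MSS (initial)
RTT 1: cwnd = 2 MSS (slow start, doubled)
RTT 2: cwnd = 4 MSS (slow start, doubled)
RTT 3: cwnd = 8 MSS (slow start, doubled)
RTT 4: cwnd = 16 MSS (slow start, doubled)
RTT 5: cwnd = 17 MSS (congestion avoidance, +1)
RTT 6: cwnd = 18 MSS (congestion avoidance, +1)

18


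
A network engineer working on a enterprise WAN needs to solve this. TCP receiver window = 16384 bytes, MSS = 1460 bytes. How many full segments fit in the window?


Given: RWND = 16384 bytes, MSS = 1460 bytes
Full segments = floor(RWND / MSS)
Full segments = floor(16384 / 1460)
Full segments = floor(11.2219) = 11

11


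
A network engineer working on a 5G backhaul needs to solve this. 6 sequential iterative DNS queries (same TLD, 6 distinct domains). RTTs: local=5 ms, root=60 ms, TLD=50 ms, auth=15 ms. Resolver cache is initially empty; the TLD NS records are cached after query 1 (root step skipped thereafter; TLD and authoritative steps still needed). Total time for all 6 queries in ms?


Lookup 1 (cold cache): local + root + TLD + auth = 5 + 60 + 50 + 15 = 130 ms
Lookups 2..6 (TLD NS cached -> skip root; new domain -> still ask TLD and auth): local + TLD + auth = 5 + 50 + 15 = 70 ms each
Remaining 5 lookups: 5 * 70 = 350 ms
Total = 130 + 350 = 480 ms

480


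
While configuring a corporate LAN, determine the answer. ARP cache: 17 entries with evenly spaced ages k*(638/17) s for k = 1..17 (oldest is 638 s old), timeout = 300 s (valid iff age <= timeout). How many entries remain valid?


Ages are k * 638/17 s for k = 1..17 (spacing = 37.5294 s).
Entry k is valid iff k * 638/17 <= 300 iff k <= 17 * 300 / 638 = 7.9937
n_valid = floor(7.9937) = 7
(n_stale = 17 - 7 = 10)

7


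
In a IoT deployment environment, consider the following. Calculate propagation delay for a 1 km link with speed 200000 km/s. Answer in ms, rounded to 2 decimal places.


Given: distance = 1 km, speed = 200000 km/s
Delay = distance / speed = 1 / 200000 seconds
Delay in ms = 1 * 1000 / 200000
Delay = 0.0050 ms
Rounded to 2 dp = 0.01 ms

0.01


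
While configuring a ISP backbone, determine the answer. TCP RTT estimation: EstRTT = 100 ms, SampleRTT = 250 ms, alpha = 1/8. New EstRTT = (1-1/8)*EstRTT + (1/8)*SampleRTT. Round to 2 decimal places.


Given: EstRTT = 100 ms, SampleRTT = 250 ms, alpha = 1/8
New EstRTT = (1 - alpha) * EstRTT + alpha * SampleRTT
(7/8) * 100 = 87.5
(1/8) * 250 = 31.25
New EstRTT = 87.5 + 31.25 = 118.75 ms -> 118.75 ms (2 dp)

118.75


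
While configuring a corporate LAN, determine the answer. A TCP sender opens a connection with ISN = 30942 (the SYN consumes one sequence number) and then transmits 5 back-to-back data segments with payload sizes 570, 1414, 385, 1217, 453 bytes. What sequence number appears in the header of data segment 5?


The SYN occupies sequence number ISN = 30942, so the first data byte is ISN + 1 = 30943.
SEQ of data segment i = (ISN + 1) + sum of payload sizes of segments 1..i-1.
Segment 1: SEQ = 30943, payload = 570 bytes
Segment 2: SEQ = 31513, payload = 1414 bytes
Segment 3: SEQ = 32927, payload = 385 bytes
Segment 4: SEQ = 33312, payload = 1217 bytes
Segment 5: SEQ = 34529, payload = 453 bytes
SEQ of segment 5 = 30943 + 570 + 1414 + 385 + 1217 = 34529

34529


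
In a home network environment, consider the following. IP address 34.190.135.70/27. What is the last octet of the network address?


Given: IP = 34.190.135.70, prefix = /27
Subnet mask = 255.255.255.224
Last octet of IP: 70
Last octet of mask: 224
Network last octet = 70 AND 224 = 64

64


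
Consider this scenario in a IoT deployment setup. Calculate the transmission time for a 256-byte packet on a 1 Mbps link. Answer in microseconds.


Given: packet = 256 bytes, bandwidth = 1 Mbps
Packet in bits = 256 * 8 = 2048 bits
Bandwidth = 1 * 10^6 = 1000000 bps
Time = 2048 / 1000000 seconds
Time in us = 2048 * 10^6 / 1000000 = 2048

2048


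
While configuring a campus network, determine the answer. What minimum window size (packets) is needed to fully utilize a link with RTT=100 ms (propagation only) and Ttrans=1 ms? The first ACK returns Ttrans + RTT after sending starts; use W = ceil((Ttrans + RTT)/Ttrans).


Given: Ttrans = 1 ms, RTT = 100 ms (= 2 * Tprop, Tprop = 50 ms)
Time until first ACK returns = Ttrans + RTT = 1 + 100 = 101 ms
Need W * Ttrans >= Ttrans + RTT  ->  W >= (Ttrans + RTT) / Ttrans
(Ttrans + RTT) / Ttrans = 101 / 1 = 101
W_min = ceil(101) = 101

101


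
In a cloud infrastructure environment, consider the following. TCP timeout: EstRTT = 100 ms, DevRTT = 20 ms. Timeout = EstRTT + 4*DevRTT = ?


Given: EstRTT = 100 ms, DevRTT = 20 ms
Timeout = EstRTT + 4 * DevRTT
4 * DevRTT = 4 * 20 = 80
Timeout = 100 + 80 = 180 ms

180


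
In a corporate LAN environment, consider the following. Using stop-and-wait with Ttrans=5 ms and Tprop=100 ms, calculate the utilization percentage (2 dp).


Given: Ttrans = 5 ms, Tprop = 100 ms
RTT = 2 * Tprop = 2 * 100 = 200 ms
U = Ttrans / (Ttrans + RTT)
U = 5 / (5 + 200)
U = 5 / 205 = 0.02439
U% = 2.44%

2.44


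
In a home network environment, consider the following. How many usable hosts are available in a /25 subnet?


Given: subnet mask /25
Host bits = 32 - 25 = 7
Total addresses = 2^7 = 128
Usable hosts = 128 - 2 (network + broadcast) = 126

126


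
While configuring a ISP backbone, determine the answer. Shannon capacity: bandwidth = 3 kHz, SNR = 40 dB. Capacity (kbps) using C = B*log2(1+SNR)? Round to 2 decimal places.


Given: B = 3 kHz, SNR = 40 dB
SNR linear = 10^(40/10) = 10000
1 + SNR = 10001
log2(10001) = 13.2878566418
C = 3 * 1000 * 13.2878566418 = 39863.5699 bps
C = 39.863570 kbps -> 39.86 kbps (2 dp)

39.86


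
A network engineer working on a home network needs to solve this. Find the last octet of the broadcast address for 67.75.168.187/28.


Given: IP = 67.75.168.187, prefix = /28
Host bits = 32 - 28 = 4
Network last octet = 187 AND mask = 176
Host part size = 2^4 - 1 = 15
Broadcast last octet = 176 OR 15 = 191

191


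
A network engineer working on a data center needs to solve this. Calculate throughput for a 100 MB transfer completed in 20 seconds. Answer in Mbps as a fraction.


Given: file = 100 MB, time = 20 s
File in Mb = 100 * 8 = 800 Mb
Throughput = 800 / 20 Mbps
Throughput = 40 Mbps

40


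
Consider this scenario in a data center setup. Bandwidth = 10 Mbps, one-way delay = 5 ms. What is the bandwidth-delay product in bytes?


Given: bandwidth = 10 Mbps, delay = 5 ms
BDP in bits = 10 * 10^6 * 5 / 1000
BDP in bits = 50000
BDP in bytes = 50000 / 8 = 6250

6250


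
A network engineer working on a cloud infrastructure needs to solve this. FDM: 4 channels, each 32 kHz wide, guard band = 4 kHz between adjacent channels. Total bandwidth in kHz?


Given: 4 channels, 32 kHz each, guard = 4 kHz
Channel bandwidth = 4 * 32 = 128 kHz
Guard bands = 3 gaps * 4 kHz = 12 kHz
Total = 128 + 12 = 140 kHz

140


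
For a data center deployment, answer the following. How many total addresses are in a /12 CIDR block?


Given: CIDR prefix /12
Host bits = 32 - 12 = 20
Total addresses = 2^20 = 1048576

1048576


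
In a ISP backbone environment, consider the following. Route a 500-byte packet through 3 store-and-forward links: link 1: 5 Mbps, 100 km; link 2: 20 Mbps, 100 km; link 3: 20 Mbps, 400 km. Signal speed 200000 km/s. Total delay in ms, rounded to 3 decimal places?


Packet = 500 bytes = 4000 bits. Store-and-forward: sum (t_trans + t_prop) per link.
Link 1: t_trans = 4000/(5*10^6) s = 0.8000 ms; t_prop = 100/200000 s = 0.5000 ms; subtotal = 1.3000 ms
Link 2: t_trans = 4000/(20*10^6) s = 0.2000 ms; t_prop = 100/200000 s = 0.5000 ms; subtotal = 0.7000 ms
Link 3: t_trans = 4000/(20*10^6) s = 0.2000 ms; t_prop = 400/200000 s = 2.0000 ms; subtotal = 2.2000 ms
End-to-end = 1.3000 + 0.7000 + 2.2000 = 4.2000 ms -> 4.200 ms (3 dp)

4.200


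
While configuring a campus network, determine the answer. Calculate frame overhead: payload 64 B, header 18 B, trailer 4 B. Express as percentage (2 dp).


Given: payload = 64 B, header = 18 B, trailer = 4 B
Overhead bytes = header + trailer = 18 + 4 = 22
Total frame = payload + overhead = 64 + 22 = 86
Overhead % = 22 / 86 * 100 = 25.5814% -> 25.58% (2 dp)

25.58


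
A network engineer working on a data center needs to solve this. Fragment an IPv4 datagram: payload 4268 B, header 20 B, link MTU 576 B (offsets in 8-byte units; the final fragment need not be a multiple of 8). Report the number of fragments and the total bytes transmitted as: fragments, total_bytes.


Max data per non-final fragment = floor((MTU - header)/8)*8 = floor((576 - 20)/8)*8 = floor(556/8)*8 = 552 B
Final fragment needs no 8-byte alignment: it can carry up to MTU - header = 556 B
Non-final fragments needed = ceil((payload - 556) / 552) = ceil(3712/552) = ceil(6.7246) = 7
Number of fragments = 7 + 1 = 8
Fragment sizes (data): 7 * 552 B + 404 B (last, 404 <= 556 OK)
Total bytes sent = payload + n_frags * header = 4268 + 8*20 = 4268 + 160 = 4428 B

8, 4428


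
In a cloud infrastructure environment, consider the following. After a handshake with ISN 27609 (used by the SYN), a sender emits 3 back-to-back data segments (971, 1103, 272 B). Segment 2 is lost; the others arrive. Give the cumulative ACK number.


SYN uses sequence number 27609; first data byte = ISN + 1 = 27610.
Segment 1: SEQ = 27610, len = 971 B, covers [27610, 28580]
Segment 2: SEQ = 28581, len = 1103 B, covers [28581, 29683] [LOST]
Segment 3: SEQ = 29684, len = 272 B, covers [29684, 29955]
In-order data received: bytes [27610, 28580] (segments 1..1).
Segment 2 missing -> gap begins at byte 28581; later segments buffered out of order.
Cumulative ACK = next expected in-order byte = 27610 + 971 = 28581

28581


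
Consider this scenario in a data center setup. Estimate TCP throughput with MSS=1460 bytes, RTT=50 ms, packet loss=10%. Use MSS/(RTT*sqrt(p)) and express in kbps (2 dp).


Given: MSS = 1460 bytes, RTT = 50 ms, loss = 10%
RTT in seconds = 50 / 1000 = 0.05
Loss rate = 10% = 0.1
sqrt(loss) = sqrt(0.1) = 0.316227766017
Throughput (bytes/s) = 1460 / (0.05 * 0.316227766017) = 92338.5077
Throughput (kbps) = 92338.5077 * 8 / 1000 = 738.708061 -> 738.71 kbps (2 dp)

738.71


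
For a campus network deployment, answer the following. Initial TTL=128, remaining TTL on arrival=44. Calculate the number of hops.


Given: initial TTL = 128, received TTL = 44
Hops = initial TTL - received TTL
Hops = 128 - 44 = 84

84


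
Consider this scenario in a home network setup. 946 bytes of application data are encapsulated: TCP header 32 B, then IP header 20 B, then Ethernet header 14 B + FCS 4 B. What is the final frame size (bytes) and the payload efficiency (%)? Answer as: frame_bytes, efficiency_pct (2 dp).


TCP segment = 946 + 32 = 978 B
IP packet = 978 + 20 = 998 B
Ethernet frame = 998 + 14 + 4 = 1016 B
Efficiency = app / frame = 946 / 1016 = 0.931102 = 93.1102% -> 93.11% (2 dp)

1016, 93.11


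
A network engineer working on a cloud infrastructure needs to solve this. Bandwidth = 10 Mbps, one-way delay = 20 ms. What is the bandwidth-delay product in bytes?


Given: bandwidth = 10 Mbps, delay = 20 ms
BDP in bits = 10 * 10^6 * 20 / 1000
BDP in bits = 200000
BDP in bytes = 200000 / 8 = 25000

25000


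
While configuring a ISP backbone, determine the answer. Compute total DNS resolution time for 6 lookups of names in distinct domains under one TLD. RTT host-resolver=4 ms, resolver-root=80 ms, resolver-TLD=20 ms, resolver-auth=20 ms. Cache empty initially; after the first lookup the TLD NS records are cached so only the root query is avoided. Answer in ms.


Lookup 1 (cold cache): local + root + TLD + auth = 4 + 80 + 20 + 20 = 124 ms
Lookups 2..6 (TLD NS cached -> skip root; new domain -> still ask TLD and auth): local + TLD + auth = 4 + 20 + 20 = 44 ms each
Remaining 5 lookups: 5 * 44 = 220 ms
Total = 124 + 220 = 344 ms

344


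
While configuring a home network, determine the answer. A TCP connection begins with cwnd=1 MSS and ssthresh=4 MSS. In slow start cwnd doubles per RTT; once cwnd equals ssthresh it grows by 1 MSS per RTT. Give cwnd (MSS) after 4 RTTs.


RTT 0: cwnd = 1 MSS (initial)
RTT 1: cwnd = 2 MSS (slow start, doubled)
RTT 2: cwnd = 4 MSS (slow start, doubled)
RTT 3: cwnd = 5 MSS (congestion avoidance, +1)
RTT 4: cwnd = 6 MSS (congestion avoidance, +1)

6


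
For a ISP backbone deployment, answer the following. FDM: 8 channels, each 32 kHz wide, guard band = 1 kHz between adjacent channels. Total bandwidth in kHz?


Given: 8 channels, 32 kHz each, guard = 1 kHz
Channel bandwidth = 8 * 32 = 256 kHz
Guard bands = 7 gaps * 1 kHz = 7 kHz
Total = 256 + 7 = 263 kHz

263


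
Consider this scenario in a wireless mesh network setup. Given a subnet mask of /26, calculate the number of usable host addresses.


Given: subnet mask /26
Host bits = 32 - 26 = 6
Total addresses = 2^6 = 64
Usable hosts = 64 - 2 (network + broadcast) = 62

62


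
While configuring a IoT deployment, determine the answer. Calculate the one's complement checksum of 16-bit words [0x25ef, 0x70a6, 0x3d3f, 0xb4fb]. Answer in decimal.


Given words: [0x25ef, 0x70a6, 0x3d3f, 0xb4fb]
Step 1: Sum all words
Raw sum = 9711 + 28838 + 15679 + 46331 = 100559
Step 2: Fold carry: (35023 + 1) = 35024
One's complement = ~35024 & 0xFFFF = 30511

30511


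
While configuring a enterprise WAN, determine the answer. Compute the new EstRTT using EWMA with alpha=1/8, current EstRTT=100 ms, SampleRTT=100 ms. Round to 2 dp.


Given: EstRTT = 100 ms, SampleRTT = 100 ms, alpha = 1/8
New EstRTT = (1 - alpha) * EstRTT + alpha * SampleRTT
(7/8) * 100 = 87.5
(1/8) * 100 = 12.5
New EstRTT = 87.5 + 12.5 = 100 ms -> 100.00 ms (2 dp)

100.00


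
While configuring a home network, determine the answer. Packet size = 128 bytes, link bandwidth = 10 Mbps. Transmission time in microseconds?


Given: packet = 128 bytes, bandwidth = 10 Mbps
Packet in bits = 128 * 8 = 1024 bits
Bandwidth = 10 * 10^6 = 10000000 bps
Time = 1024 / 10000000 seconds
Time in us = 1024 * 10^6 / 10000000 = 102.4

102.4


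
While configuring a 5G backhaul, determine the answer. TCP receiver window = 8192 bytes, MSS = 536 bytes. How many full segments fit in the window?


Given: RWND = 8192 bytes, MSS = 536 bytes
Full segments = floor(RWND / MSS)
Full segments = floor(8192 / 536)
Full segments = floor(15.2836) = 15

15


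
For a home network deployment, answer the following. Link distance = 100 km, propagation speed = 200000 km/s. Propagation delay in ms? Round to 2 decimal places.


Given: distance = 100 km, speed = 200000 km/s
Delay = distance / speed = 100 / 200000 seconds
Delay in ms = 100 * 1000 / 200000
Delay = 0.5000 ms
Rounded to 2 dp = 0.50 ms

0.50


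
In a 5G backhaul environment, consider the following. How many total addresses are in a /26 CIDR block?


Given: CIDR prefix /26
Host bits = 32 - 26 = 6
Total addresses = 2^6 = 64

64


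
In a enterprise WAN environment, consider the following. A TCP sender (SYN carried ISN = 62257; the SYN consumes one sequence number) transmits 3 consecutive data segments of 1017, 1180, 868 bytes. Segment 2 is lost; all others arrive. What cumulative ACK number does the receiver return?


SYN uses sequence number 62257; first data byte = ISN + 1 = 62258.
Segment 1: SEQ = 62258, len = 1017 B, covers [62258, 63274]
Segment 2: SEQ = 63275, len = 1180 B, covers [63275, 64454] [LOST]
Segment 3: SEQ = 64455, len = 868 B, covers [64455, 65322]
In-order data received: bytes [62258, 63274] (segments 1..1).
Segment 2 missing -> gap begins at byte 63275; later segments buffered out of order.
Cumulative ACK = next expected in-order byte = 62258 + 1017 = 63275

63275


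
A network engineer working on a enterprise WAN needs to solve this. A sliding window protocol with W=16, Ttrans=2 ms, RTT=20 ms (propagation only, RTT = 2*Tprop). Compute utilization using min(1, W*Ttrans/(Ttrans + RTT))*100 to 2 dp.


Given: W = 16, Ttrans = 2 ms, RTT = 20 ms (= 2 * Tprop, Tprop = 10 ms)
Cycle time = Ttrans + RTT = 2 + 20 = 22 ms (first packet sent until its ACK returns)
W * Ttrans = 16 * 2 = 32 ms of sending per cycle
W * Ttrans / (Ttrans + RTT) = 32 / 22 = 1.454545
U = min(1, 1.454545) = 1.000000
U% = 100.00%

100.00


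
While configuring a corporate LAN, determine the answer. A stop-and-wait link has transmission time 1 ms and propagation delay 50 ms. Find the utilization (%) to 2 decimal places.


Given: Ttrans = 1 ms, Tprop = 50 ms
RTT = 2 * Tprop = 2 * 50 = 100 ms
U = Ttrans / (Ttrans + RTT)
U = 1 / (1 + 100)
U = 1 / 101 = 0.009901
U% = 0.99%

0.99


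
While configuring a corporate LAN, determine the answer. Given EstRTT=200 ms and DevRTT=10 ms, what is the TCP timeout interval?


Given: EstRTT = 200 ms, DevRTT = 10 ms
Timeout = EstRTT + 4 * DevRTT
4 * DevRTT = 4 * 10 = 40
Timeout = 200 + 40 = 240 ms

240


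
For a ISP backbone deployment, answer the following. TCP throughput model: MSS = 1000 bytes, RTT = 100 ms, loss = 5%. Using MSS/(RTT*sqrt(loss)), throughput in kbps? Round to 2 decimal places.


Given: MSS = 1000 bytes, RTT = 100 ms, loss = 5%
RTT in seconds = 100 / 1000 = 0.1
Loss rate = 5% = 0.05
sqrt(loss) = sqrt(0.05) = 0.223606797750
Throughput (bytes/s) = 1000 / (0.1 * 0.223606797750) = 44721.3595
Throughput (kbps) = 44721.3595 * 8 / 1000 = 357.770876 -> 357.77 kbps (2 dp)

357.77


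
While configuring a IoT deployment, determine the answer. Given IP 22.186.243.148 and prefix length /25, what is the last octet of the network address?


Given: IP = 22.186.243.148, prefix = /25
Subnet mask = 255.255.255.128
Last octet of IP: 148
Last octet of mask: 128
Network last octet = 148 AND 128 = 128

128


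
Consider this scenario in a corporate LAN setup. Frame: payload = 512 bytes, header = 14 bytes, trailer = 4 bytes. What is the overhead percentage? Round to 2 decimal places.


Given: payload = 512 B, header = 14 B, trailer = 4 B
Overhead bytes = header + trailer = 14 + 4 = 18
Total frame = payload + overhead = 512 + 18 = 530
Overhead % = 18 / 530 * 100 = 3.3962% -> 3.40% (2 dp)

3.40


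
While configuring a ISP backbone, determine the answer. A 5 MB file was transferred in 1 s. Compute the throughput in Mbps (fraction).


Given: file = 5 MB, time = 1 s
File in Mb = 5 * 8 = 40 Mb
Throughput = 40 / 1 Mbps
Throughput = 40 Mbps

40


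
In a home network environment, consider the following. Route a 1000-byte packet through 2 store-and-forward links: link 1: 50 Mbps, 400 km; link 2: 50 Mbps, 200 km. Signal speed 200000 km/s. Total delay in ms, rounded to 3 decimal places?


Packet = 1000 bytes = 8000 bits. Store-and-forward: sum (t_trans + t_prop) per link.
Link 1: t_trans = 8000/(50*10^6) s = 0.1600 ms; t_prop = 400/200000 s = 2.0000 ms; subtotal = 2.1600 ms
Link 2: t_trans = 8000/(50*10^6) s = 0.1600 ms; t_prop = 200/200000 s = 1.0000 ms; subtotal = 1.1600 ms
End-to-end = 2.1600 + 1.1600 = 3.3200 ms -> 3.320 ms (3 dp)

3.320


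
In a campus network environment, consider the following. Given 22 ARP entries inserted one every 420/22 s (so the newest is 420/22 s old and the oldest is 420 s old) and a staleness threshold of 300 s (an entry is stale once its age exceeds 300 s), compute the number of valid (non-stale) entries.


Ages are k * 420/22 s for k = 1..22 (spacing = 19.0909 s).
Entry k is valid iff k * 420/22 <= 300 iff k <= 22 * 300 / 420 = 15.7143
n_valid = floor(15.7143) = 15
(n_stale = 22 - 15 = 7)

15


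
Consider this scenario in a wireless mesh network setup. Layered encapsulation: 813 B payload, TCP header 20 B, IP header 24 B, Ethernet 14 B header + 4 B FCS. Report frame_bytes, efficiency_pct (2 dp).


TCP segment = 813 + 20 = 833 B
IP packet = 833 + 24 = 857 B
Ethernet frame = 857 + 14 + 4 = 875 B
Efficiency = app / frame = 813 / 875 = 0.929143 = 92.9143% -> 92.91% (2 dp)

875, 92.91


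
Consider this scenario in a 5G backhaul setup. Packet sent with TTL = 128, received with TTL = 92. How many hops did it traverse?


Given: initial TTL = 128, received TTL = 92
Hops = initial TTL - received TTL
Hops = 128 - 92 = 36

36


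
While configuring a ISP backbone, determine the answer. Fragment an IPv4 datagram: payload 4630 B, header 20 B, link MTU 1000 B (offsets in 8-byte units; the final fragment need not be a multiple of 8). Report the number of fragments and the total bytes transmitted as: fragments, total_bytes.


Max data per non-final fragment = floor((MTU - header)/8)*8 = floor((1000 - 20)/8)*8 = floor(980/8)*8 = 976 B
Final fragment needs no 8-byte alignment: it can carry up to MTU - header = 980 B
Non-final fragments needed = ceil((payload - 980) / 976) = ceil(3650/976) = ceil(3.7398) = 4
Number of fragments = 4 + 1 = 5
Fragment sizes (data): 4 * 976 B + 726 B (last, 726 <= 980 OK)
Total bytes sent = payload + n_frags * header = 4630 + 5*20 = 4630 + 100 = 4730 B

5, 4730


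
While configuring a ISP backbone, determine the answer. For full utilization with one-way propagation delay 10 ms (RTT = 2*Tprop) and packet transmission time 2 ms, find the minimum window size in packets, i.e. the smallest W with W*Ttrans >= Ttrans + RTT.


Given: Ttrans = 2 ms, RTT = 20 ms (= 2 * Tprop, Tprop = 10 ms)
Time until first ACK returns = Ttrans + RTT = 2 + 20 = 22 ms
Need W * Ttrans >= Ttrans + RTT  ->  W >= (Ttrans + RTT) / Ttrans
(Ttrans + RTT) / Ttrans = 22 / 2 = 11
W_min = ceil(11) = 11

11


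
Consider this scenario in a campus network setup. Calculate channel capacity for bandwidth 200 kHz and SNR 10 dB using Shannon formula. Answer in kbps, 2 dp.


Given: B = 200 kHz, SNR = 10 dB
SNR linear = 10^(10/10) = 10
1 + SNR = 11
log2(11) = 3.4594316186
C = 200 * 1000 * 3.4594316186 = 691886.3237 bps
C = 691.886324 kbps -> 691.89 kbps (2 dp)

691.89


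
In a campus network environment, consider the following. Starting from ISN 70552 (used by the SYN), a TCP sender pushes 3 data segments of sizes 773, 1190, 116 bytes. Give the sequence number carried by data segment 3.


The SYN occupies sequence number ISN = 70552, so the first data byte is ISN + 1 = 70553.
SEQ of data segment i = (ISN + 1) + sum of payload sizes of segments 1..i-1.
Segment 1: SEQ = 70553, payload = 773 bytes
Segment 2: SEQ = 71326, payload = 1190 bytes
Segment 3: SEQ = 72516, payload = 116 bytes
SEQ of segment 3 = 70553 + 773 + 1190 = 72516

72516


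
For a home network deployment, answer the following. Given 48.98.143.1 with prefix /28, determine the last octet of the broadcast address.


Given: IP = 48.98.143.1, prefix = /28
Host bits = 32 - 28 = 4
Network last octet = 1 AND mask = 0
Host part size = 2^4 - 1 = 15
Broadcast last octet = 0 OR 15 = 15

15


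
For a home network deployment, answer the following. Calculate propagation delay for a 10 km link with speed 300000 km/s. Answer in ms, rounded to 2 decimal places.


Given: distance = 10 km, speed = 300000 km/s
Delay = distance / speed = 10 / 300000 seconds
Delay in ms = 10 * 1000 / 300000
Delay = 0.0333 ms
Rounded to 2 dp = 0.03 ms

0.03


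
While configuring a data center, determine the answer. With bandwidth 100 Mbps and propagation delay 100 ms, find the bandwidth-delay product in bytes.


Given: bandwidth = 100 Mbps, delay = 100 ms
BDP in bits = 100 * 10^6 * 100 / 1000
BDP in bits = 10000000
BDP in bytes = 10000000 / 8 = 1250000

1250000


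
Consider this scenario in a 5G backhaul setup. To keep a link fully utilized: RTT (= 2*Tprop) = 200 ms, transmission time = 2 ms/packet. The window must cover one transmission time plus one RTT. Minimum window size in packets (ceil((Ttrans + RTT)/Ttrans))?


Given: Ttrans = 2 ms, RTT = 200 ms (= 2 * Tprop, Tprop = 100 ms)
Time until first ACK returns = Ttrans + RTT = 2 + 200 = 202 ms
Need W * Ttrans >= Ttrans + RTT  ->  W >= (Ttrans + RTT) / Ttrans
(Ttrans + RTT) / Ttrans = 202 / 2 = 101
W_min = ceil(101) = 101

101


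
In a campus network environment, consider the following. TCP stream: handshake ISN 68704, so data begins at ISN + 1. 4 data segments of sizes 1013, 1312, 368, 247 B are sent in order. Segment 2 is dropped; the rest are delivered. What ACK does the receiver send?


SYN uses sequence number 68704; first data byte = ISN + 1 = 68705.
Segment 1: SEQ = 68705, len = 1013 B, covers [68705, 69717]
Segment 2: SEQ = 69718, len = 1312 B, covers [69718, 71029] [LOST]
Segment 3: SEQ = 71030, len = 368 B, covers [71030, 71397]
Segment 4: SEQ = 71398, len = 247 B, covers [71398, 71644]
In-order data received: bytes [68705, 69717] (segments 1..1).
Segment 2 missing -> gap begins at byte 69718; later segments buffered out of order.
Cumulative ACK = next expected in-order byte = 68705 + 1013 = 69718

69718


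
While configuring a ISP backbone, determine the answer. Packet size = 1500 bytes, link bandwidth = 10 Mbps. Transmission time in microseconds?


Given: packet = 1500 bytes, bandwidth = 10 Mbps
Packet in bits = 1500 * 8 = 12000 bits
Bandwidth = 10 * 10^6 = 10000000 bps
Time = 12000 / 10000000 seconds
Time in us = 12000 * 10^6 / 10000000 = 1200

1200


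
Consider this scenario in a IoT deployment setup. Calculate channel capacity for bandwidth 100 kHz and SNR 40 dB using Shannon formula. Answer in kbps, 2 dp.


Given: B = 100 kHz, SNR = 40 dB
SNR linear = 10^(40/10) = 10000
1 + SNR = 10001
log2(10001) = 13.2878566418
C = 100 * 1000 * 13.2878566418 = 1328785.6642 bps
C = 1328.785664 kbps -> 1328.79 kbps (2 dp)

1328.79


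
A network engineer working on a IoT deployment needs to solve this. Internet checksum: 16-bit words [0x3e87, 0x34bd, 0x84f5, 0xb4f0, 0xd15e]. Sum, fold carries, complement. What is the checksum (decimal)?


Given words: [0x3e87, 0x34bd, 0x84f5, 0xb4f0, 0xd15e]
Step 1: Sum all words
Raw sum = 16007 + 13501 + 34037 + 46320 + 53598 = 163463
Step 2: Fold carry: (32391 + 2) = 32393
One's complement = ~32393 & 0xFFFF = 33142

33142


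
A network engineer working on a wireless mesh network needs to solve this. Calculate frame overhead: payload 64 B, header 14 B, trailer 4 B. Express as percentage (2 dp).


Given: payload = 64 B, header = 14 B, trailer = 4 B
Overhead bytes = header + trailer = 14 + 4 = 18
Total frame = payload + overhead = 64 + 18 = 82
Overhead % = 18 / 82 * 100 = 21.9512% -> 21.95% (2 dp)

21.95


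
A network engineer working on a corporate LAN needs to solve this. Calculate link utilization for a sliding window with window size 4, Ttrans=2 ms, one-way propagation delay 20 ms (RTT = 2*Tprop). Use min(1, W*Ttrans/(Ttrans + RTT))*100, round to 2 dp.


Given: W = 4, Ttrans = 2 ms, RTT = 40 ms (= 2 * Tprop, Tprop = 20 ms)
Cycle time = Ttrans + RTT = 2 + 40 = 42 ms (first packet sent until its ACK returns)
W * Ttrans = 4 * 2 = 8 ms of sending per cycle
W * Ttrans / (Ttrans + RTT) = 8 / 42 = 0.190476
U = min(1, 0.190476) = 0.190476
U% = 19.05%

19.05


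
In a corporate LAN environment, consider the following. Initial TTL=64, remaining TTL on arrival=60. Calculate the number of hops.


Given: initial TTL = 64, received TTL = 60
Hops = initial TTL - received TTL
Hops = 64 - 60 = 4

4


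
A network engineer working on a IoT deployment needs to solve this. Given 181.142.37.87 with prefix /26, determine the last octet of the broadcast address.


Given: IP = 181.142.37.87, prefix = /26
Host bits = 32 - 26 = 6
Network last octet = 87 AND mask = 64
Host part size = 2^6 - 1 = 63
Broadcast last octet = 64 OR 63 = 127

127


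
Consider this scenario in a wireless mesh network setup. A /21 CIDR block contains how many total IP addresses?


Given: CIDR prefix /21
Host bits = 32 - 21 = 11
Total addresses = 2^11 = 2048

2048


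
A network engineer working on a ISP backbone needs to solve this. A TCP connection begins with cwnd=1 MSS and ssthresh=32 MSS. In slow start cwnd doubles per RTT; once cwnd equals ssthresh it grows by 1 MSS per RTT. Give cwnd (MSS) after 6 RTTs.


RTT 0: cwnd = 1 MSS (initial)
RTT 1: cwnd = 2 MSS (slow start, doubled)
RTT 2: cwnd = 4 MSS (slow start, doubled)
RTT 3: cwnd = 8 MSS (slow start, doubled)
RTT 4: cwnd = 16 MSS (slow start, doubled)
RTT 5: cwnd = 32 MSS (slow start, doubled)
RTT 6: cwnd = 33 MSS (congestion avoidance, +1)

33


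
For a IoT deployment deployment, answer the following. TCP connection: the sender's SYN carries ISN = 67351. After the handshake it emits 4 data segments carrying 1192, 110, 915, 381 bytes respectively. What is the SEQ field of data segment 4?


The SYN occupies sequence number ISN = 67351, so the first data byte is ISN + 1 = 67352.
SEQ of data segment i = (ISN + 1) + sum of payload sizes of segments 1..i-1.
Segment 1: SEQ = 67352, payload = 1192 bytes
Segment 2: SEQ = 68544, payload = 110 bytes
Segment 3: SEQ = 68654, payload = 915 bytes
Segment 4: SEQ = 69569, payload = 381 bytes
SEQ of segment 4 = 67352 + 1192 + 110 + 915 = 69569

69569


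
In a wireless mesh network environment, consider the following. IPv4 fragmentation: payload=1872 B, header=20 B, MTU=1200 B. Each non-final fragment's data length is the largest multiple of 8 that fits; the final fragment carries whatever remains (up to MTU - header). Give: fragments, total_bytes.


Max data per non-final fragment = floor((MTU - header)/8)*8 = floor((1200 - 20)/8)*8 = floor(1180/8)*8 = 1176 B
Final fragment needs no 8-byte alignment: it can carry up to MTU - header = 1180 B
Non-final fragments needed = ceil((payload - 1180) / 1176) = ceil(692/1176) = ceil(0.5884) = 1
Number of fragments = 1 + 1 = 2
Fragment sizes (data): 1 * 1176 B + 696 B (last, 696 <= 1180 OK)
Total bytes sent = payload + n_frags * header = 1872 + 2*20 = 1872 + 40 = 1912 B

2, 1912


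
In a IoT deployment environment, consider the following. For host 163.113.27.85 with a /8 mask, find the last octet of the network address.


Given: IP = 163.113.27.85, prefix = /8
Subnet mask = 255.0.0.0
Last octet of IP: 85
Last octet of mask: 0
Network last octet = 85 AND 0 = 0

0


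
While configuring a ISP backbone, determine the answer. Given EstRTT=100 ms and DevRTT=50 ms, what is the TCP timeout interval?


Given: EstRTT = 100 ms, DevRTT = 50 ms
Timeout = EstRTT + 4 * DevRTT
4 * DevRTT = 4 * 50 = 200
Timeout = 100 + 200 = 300 ms

300


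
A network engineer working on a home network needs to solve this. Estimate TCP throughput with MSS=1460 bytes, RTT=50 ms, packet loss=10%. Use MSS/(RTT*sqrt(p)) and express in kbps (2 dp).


Given: MSS = 1460 bytes, RTT = 50 ms, loss = 10%
RTT in seconds = 50 / 1000 = 0.05
Loss rate = 10% = 0.1
sqrt(loss) = sqrt(0.1) = 0.316227766017
Throughput (bytes/s) = 1460 / (0.05 * 0.316227766017) = 92338.5077
Throughput (kbps) = 92338.5077 * 8 / 1000 = 738.708061 -> 738.71 kbps (2 dp)

738.71


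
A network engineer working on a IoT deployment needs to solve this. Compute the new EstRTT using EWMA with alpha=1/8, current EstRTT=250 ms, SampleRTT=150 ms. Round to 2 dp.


Given: EstRTT = 250 ms, SampleRTT = 150 ms, alpha = 1/8
New EstRTT = (1 - alpha) * EstRTT + alpha * SampleRTT
(7/8) * 250 = 218.75
(1/8) * 150 = 18.75
New EstRTT = 218.75 + 18.75 = 237.5 ms -> 237.50 ms (2 dp)

237.50


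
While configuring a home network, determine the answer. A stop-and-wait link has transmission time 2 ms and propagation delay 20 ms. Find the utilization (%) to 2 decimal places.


Given: Ttrans = 2 ms, Tprop = 20 ms
RTT = 2 * Tprop = 2 * 20 = 40 ms
U = Ttrans / (Ttrans + RTT)
U = 2 / (2 + 40)
U = 2 / 42 = 0.047619
U% = 4.76%

4.76


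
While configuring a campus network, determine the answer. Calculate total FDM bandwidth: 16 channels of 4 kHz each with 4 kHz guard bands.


Given: 16 channels, 4 kHz each, guard = 4 kHz
Channel bandwidth = 16 * 4 = 64 kHz
Guard bands = 15 gaps * 4 kHz = 60 kHz
Total = 64 + 60 = 124 kHz

124


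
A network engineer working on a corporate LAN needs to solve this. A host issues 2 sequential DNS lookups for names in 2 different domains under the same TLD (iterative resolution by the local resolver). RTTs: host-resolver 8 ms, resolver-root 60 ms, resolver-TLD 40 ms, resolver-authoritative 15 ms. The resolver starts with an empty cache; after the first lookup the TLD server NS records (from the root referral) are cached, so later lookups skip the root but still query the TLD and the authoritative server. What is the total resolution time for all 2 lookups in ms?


Lookup 1 (cold cache): local + root + TLD + auth = 8 + 60 + 40 + 15 = 123 ms
Lookups 2..2 (TLD NS cached -> skip root; new domain -> still ask TLD and auth): local + TLD + auth = 8 + 40 + 15 = 63 ms each
Remaining 1 lookups: 1 * 63 = 63 ms
Total = 123 + 63 = 186 ms

186


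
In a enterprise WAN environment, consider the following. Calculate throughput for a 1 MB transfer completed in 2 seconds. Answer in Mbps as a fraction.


Given: file = 1 MB, time = 2 s
File in Mb = 1 * 8 = 8 Mb
Throughput = 8 / 2 Mbps
Throughput = 4 Mbps

4


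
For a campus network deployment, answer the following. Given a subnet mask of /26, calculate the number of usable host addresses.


Given: subnet mask /26
Host bits = 32 - 26 = 6
Total addresses = 2^6 = 64
Usable hosts = 64 - 2 (network + broadcast) = 62

62


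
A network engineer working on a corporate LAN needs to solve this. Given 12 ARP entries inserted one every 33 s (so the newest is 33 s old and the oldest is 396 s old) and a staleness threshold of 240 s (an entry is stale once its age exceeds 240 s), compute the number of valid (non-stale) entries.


Ages are k * 396/12 s for k = 1..12 (spacing = 33.0000 s).
Entry k is valid iff k * 396/12 <= 240 iff k <= 12 * 240 / 396 = 7.2727
n_valid = floor(7.2727) = 7
(n_stale = 12 - 7 = 5)

7


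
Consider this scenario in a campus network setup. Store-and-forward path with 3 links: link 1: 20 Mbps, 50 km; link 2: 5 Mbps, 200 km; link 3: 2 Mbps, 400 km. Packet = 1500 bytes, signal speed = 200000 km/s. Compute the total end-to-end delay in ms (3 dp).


Packet = 1500 bytes = 12000 bits. Store-and-forward: sum (t_trans + t_prop) per link.
Link 1: t_trans = 12000/(20*10^6) s = 0.6000 ms; t_prop = 50/200000 s = 0.2500 ms; subtotal = 0.8500 ms
Link 2: t_trans = 12000/(5*10^6) s = 2.4000 ms; t_prop = 200/200000 s = 1.0000 ms; subtotal = 3.4000 ms
Link 3: t_trans = 12000/(2*10^6) s = 6.0000 ms; t_prop = 400/200000 s = 2.0000 ms; subtotal = 8.0000 ms
End-to-end = 0.8500 + 3.4000 + 8.0000 = 12.2500 ms -> 12.250 ms (3 dp)

12.250


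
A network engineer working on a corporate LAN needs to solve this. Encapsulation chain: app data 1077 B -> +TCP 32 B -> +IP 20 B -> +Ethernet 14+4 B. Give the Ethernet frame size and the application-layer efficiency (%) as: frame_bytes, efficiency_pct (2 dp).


TCP segment = 1077 + 32 = 1109 B
IP packet = 1109 + 20 = 1129 B
Ethernet frame = 1129 + 14 + 4 = 1147 B
Efficiency = app / frame = 1077 / 1147 = 0.938971 = 93.8971% -> 93.90% (2 dp)

1147, 93.90


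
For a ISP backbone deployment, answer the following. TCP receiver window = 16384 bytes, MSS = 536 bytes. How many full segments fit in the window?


Given: RWND = 16384 bytes, MSS = 536 bytes
Full segments = floor(RWND / MSS)
Full segments = floor(16384 / 536)
Full segments = floor(30.5672) = 30

30


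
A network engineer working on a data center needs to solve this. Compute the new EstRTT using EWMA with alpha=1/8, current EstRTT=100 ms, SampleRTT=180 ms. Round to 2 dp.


Given: EstRTT = 100 ms, SampleRTT = 180 ms, alpha = 1/8
New EstRTT = (1 - alpha) * EstRTT + alpha * SampleRTT
(7/8) * 100 = 87.5
(1/8) * 180 = 22.5
New EstRTT = 87.5 + 22.5 = 110 ms -> 110.00 ms (2 dp)

110.00


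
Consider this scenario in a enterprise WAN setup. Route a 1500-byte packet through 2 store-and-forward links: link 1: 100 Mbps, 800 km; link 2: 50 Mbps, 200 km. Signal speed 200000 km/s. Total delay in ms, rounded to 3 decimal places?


Packet = 1500 bytes = 12000 bits. Store-and-forward: sum (t_trans + t_prop) per link.
Link 1: t_trans = 12000/(100*10^6) s = 0.1200 ms; t_prop = 800/200000 s = 4.0000 ms; subtotal = 4.1200 ms
Link 2: t_trans = 12000/(50*10^6) s = 0.2400 ms; t_prop = 200/200000 s = 1.0000 ms; subtotal = 1.2400 ms
End-to-end = 4.1200 + 1.2400 = 5.3600 ms -> 5.360 ms (3 dp)

5.360


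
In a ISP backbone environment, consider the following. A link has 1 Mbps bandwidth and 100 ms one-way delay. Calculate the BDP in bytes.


Given: bandwidth = 1 Mbps, delay = 100 ms
BDP in bits = 1 * 10^6 * 100 / 1000
BDP in bits = 100000
BDP in bytes = 100000 / 8 = 12500

12500


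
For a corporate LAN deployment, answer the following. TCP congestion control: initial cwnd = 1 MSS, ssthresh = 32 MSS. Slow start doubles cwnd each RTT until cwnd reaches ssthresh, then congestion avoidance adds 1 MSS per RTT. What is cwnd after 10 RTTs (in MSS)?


RTT 0: cwnd = 1 MSS (initial)
RTT 1: cwnd = 2 MSS (slow start, doubled)
RTT 2: cwnd = 4 MSS (slow start, doubled)
RTT 3: cwnd = 8 MSS (slow start, doubled)
RTT 4: cwnd = 16 MSS (slow start, doubled)
RTT 5: cwnd = 32 MSS (slow start, doubled)
RTT 6: cwnd = 33 MSS (congestion avoidance, +1)
RTT 7: cwnd = 34 MSS (congestion avoidance, +1)
RTT 8: cwnd = 35 MSS (congestion avoidance, +1)
RTT 9: cwnd = 36 MSS (congestion avoidance, +1)
RTT 10: cwnd = 37 MSS (congestion avoidance, +1)

37
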